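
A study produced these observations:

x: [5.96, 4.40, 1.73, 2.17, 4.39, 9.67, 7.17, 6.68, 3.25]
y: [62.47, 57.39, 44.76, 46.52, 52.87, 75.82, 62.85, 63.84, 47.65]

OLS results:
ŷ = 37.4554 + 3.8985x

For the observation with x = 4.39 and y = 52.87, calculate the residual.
Residual = -1.6998

The residual is the difference between the actual value and the predicted value:

Residual = y - ŷ

Step 1: Calculate predicted value
ŷ = 37.4554 + 3.8985 × 4.39
ŷ = 54.5698

Step 2: Calculate residual
Residual = 52.87 - 54.5698
Residual = -1.6998

Interpretation: the model overestimates the actual value by 1.6998 at this point (negative residual → observation lies below the fitted line).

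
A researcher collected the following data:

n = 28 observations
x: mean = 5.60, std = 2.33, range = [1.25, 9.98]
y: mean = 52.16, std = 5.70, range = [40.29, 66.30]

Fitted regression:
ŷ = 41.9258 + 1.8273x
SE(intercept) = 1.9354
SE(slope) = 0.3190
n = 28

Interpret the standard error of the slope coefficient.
The slope 1.8273 is pinned down to within about ±0.3190 (one SE) by these data — relative uncertainty 17.5%, i.e. precise.

SE(β̂₁) = 0.3190 says: if we drew many samples of n = 28 from the same population and refit each time, the fitted slopes would scatter with a standard deviation of roughly 0.3190 around the true β₁.

Relative precision:
- SE / |β̂₁| = 0.3190 / 1.8273 = 17.5%
- Rule of thumb (under 20%: precise; 20% to under 50%: moderately precise; 50% or more: imprecise) → precise

Link to the t-test: t = β̂₁ / SE(β̂₁) = 1.8273 / 0.3190 = 5.7282, the statistic for H₀: β₁ = 0.

What drives SE(β̂₁): larger n (here n = 28) → smaller SE.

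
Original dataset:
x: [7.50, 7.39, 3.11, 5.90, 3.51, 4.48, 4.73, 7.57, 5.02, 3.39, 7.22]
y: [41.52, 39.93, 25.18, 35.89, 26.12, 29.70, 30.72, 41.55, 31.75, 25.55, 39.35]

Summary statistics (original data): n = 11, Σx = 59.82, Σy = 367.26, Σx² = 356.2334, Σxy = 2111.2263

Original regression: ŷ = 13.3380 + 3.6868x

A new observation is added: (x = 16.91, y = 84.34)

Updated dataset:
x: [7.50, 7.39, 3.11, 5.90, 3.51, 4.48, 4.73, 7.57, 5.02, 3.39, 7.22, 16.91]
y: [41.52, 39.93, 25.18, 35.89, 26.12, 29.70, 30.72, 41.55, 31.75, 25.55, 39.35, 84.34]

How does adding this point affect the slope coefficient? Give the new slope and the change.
New slope β₁ = 4.2876 versus 3.6868 before: a change of +0.6008 (+16.3%).

x = 16.91 lies well outside the original x-range [3.11, 7.57] (x̄ ≈ 5.44), so this observation has high leverage and can move the slope substantially.

Step 1: Update the sums with the new point (n goes from 11 to 12)
Σx  = 59.82 + 16.91 = 76.73
Σy  = 367.26 + 84.34 = 451.60
Σx² = 356.2334 + 16.91² = 356.2334 + 285.9481 = 642.1815
Σxy = 2111.2263 + 16.91×84.34 = 2111.2263 + 1426.1894 = 3537.4157

Step 2: Recompute the slope with b₁ = (nΣxy − ΣxΣy) / (nΣx² − (Σx)²)
Numerator   = 12×3537.4157 − 76.73×451.60 = 42448.9884 − 34651.2680 = 7797.7204
Denominator = 12×642.1815 − 76.73² = 7706.1780 − 5887.4929 = 1818.6851
b₁(new) = 7797.7204 / 1818.6851 = 4.2876

(Same formula on the original sums: (11×2111.2263 − 59.82×367.26) / (11×356.2334 − 59.82²) = 1253.9961 / 340.1350 = 3.6868, matching the given fit.)

Step 3: Change in slope
Δβ₁ = 4.2876 − 3.6868 = +0.6008
Relative change = +0.6008 / 3.6868 × 100% = +16.3%
→ the slope increases when the point is added.

A high-leverage point only changes the slope if it is off the original line; here y = 84.34 is above the original trend, so the slope increases.
In practice: refit with and without it and report both if conclusions differ.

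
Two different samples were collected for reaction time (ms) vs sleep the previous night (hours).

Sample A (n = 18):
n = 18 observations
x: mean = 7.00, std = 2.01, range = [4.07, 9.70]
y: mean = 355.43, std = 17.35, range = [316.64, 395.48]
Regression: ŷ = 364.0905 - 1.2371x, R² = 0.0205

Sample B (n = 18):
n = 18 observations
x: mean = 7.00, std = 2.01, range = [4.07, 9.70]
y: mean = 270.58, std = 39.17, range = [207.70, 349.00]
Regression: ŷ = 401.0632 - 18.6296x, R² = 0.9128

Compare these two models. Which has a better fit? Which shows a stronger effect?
Model B has the better fit (R² = 0.9128 vs 0.0205). Model B shows the stronger effect (|β₁| = 18.6296 vs 1.2371).

Model Comparison:

Fit — compare R²:
- Model A: R² = 0.0205 → 2.05% of variance in reaction time explained
- Model B: R² = 0.9128 → 91.28% of variance in reaction time explained
- 0.9128 > 0.0205 → Model B has the better fit

Which has the larger per-hour effect? (|β₁|)
- Model A: β₁ = -1.2371 → predicted reaction time falls 1.2371 ms per additional hour of sleep
- Model B: β₁ = -18.6296 → predicted reaction time falls 18.6296 ms per additional hour of sleep
- |-1.2371| < |-18.6296| → Model B shows the stronger marginal effect

Note: R² measures how tightly points cluster around the line; β₁ measures how steep the line is — they answer different questions.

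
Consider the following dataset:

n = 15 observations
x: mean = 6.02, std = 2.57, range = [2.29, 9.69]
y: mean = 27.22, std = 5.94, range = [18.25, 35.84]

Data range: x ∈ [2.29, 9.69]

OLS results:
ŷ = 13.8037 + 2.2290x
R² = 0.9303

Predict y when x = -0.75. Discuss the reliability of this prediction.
ŷ = 12.1320 (extrapolation — x = -0.75 lies outside [2.29, 9.69], so reliability is low).

Prediction calculation:
ŷ = 13.8037 + 2.2290 × (-0.75)
ŷ = 12.1320

Reliability:
- Data range: x ∈ [2.29, 9.69]
- Prediction point: x = -0.75 is 3.04 units below the observed range → this is EXTRAPOLATION, not interpolation

Why that matters here:
- The linear relationship may not hold outside the observed range
- Real relationships often flatten, saturate, or turn nonlinear at extremes

A defensible statement: 'if the linear trend continued to x = -0.75, y would be about 12.1320' — the premise is untested.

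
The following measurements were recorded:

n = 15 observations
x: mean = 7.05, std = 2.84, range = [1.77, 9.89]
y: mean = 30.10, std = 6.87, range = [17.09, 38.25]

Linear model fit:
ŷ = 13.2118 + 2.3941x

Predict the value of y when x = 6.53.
ŷ = 28.8453

Plug x = 6.53 into the fitted line:

ŷ = 13.2118 + 2.3941 × 6.53
ŷ = 13.2118 + 15.6335
ŷ = 28.8453

This is a point prediction; actual observations scatter around it by roughly the residual standard deviation.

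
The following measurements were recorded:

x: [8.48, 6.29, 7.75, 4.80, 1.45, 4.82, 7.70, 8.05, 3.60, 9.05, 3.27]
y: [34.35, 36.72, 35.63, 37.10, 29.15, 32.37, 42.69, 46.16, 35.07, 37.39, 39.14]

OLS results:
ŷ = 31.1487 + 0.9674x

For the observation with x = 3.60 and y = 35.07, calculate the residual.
Residual = 0.4387

The residual is the difference between the actual value and the predicted value:

Residual = y - ŷ

Step 1: Calculate predicted value
ŷ = 31.1487 + 0.9674 × 3.60
ŷ = 34.6313

Step 2: Calculate residual
Residual = 35.07 - 34.6313
Residual = 0.4387

Sign check: y > ŷ, so the point is above the line and the fit underestimates here.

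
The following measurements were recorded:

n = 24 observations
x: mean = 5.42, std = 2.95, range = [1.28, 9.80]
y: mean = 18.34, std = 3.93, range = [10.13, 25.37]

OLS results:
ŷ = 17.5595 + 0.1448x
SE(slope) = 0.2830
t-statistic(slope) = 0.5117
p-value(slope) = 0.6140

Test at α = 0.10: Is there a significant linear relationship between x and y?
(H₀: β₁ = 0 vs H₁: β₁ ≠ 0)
Since p-value = 0.6140 ≥ α = 0.10, fail to reject H₀ — the slope is not significantly different from 0.

Hypothesis test for the slope coefficient:

H₀: β₁ = 0 (no linear relationship)
H₁: β₁ ≠ 0 (linear relationship exists)

Test statistic: t = β̂₁ / SE(β̂₁) = 0.1448 / 0.2830 = 0.5117

With df = 22, the two-sided p-value for |t| = 0.5117 is 0.6140.

Decision rule: reject H₀ if p-value < α.
p-value = 0.6140 ≥ α = 0.10 → fail to reject H₀.

There is not sufficient evidence at the 10% significance level to conclude that a linear relationship exists between x and y.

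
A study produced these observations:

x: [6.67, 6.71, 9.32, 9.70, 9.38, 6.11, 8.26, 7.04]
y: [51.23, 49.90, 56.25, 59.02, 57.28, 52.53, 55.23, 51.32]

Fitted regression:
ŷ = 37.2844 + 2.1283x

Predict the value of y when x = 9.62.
ŷ = 57.7586

x = 9.62 lies inside the observed range [6.11, 9.70], so the fitted equation applies directly:

ŷ = 37.2844 + 2.1283 × 9.62
ŷ = 37.2844 + 20.4742
ŷ = 57.7586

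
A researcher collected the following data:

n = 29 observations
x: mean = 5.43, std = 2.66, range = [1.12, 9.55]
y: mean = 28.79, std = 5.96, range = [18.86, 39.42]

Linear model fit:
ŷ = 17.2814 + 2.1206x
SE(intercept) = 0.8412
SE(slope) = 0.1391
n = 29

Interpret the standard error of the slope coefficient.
SE(slope) = 0.1391 measures the uncertainty in the estimated slope. The coefficient is estimated precisely (SE/|β̂₁| = 6.6%).

SE(β̂₁) = s / √Sxx, where s is the residual standard deviation and Sxx = Σ(x − x̄)². It is the yardstick for how far β̂₁ = 2.1206 could plausibly be from the true slope.

Relative precision:
- SE / |β̂₁| = 0.1391 / 2.1206 = 6.6%
- Rule of thumb (under 20%: precise; 20% to under 50%: moderately precise; 50% or more: imprecise) → precise

Link to interval estimation: a confidence interval for β₁ is β̂₁ ± t* × 0.1391, so SE sets the half-width per unit of t*.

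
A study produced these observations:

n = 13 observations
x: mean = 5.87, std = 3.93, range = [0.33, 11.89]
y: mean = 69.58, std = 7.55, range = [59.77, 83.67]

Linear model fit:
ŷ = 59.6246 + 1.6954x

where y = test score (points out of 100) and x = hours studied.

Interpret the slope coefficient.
On average, test score is about 1.6954 points higher for every extra hour of study time.

The slope coefficient β₁ = 1.6954 represents the marginal effect of study time on test score.

Interpretation:
- Study time up by 1 hour → predicted test score increases by 1.6954 points
- The effect is assumed constant over the observed range of x (linearity)
- The slope describes association in these data, not necessarily a causal effect

The intercept β₀ = 59.6246 is the predicted test score when study time = 0.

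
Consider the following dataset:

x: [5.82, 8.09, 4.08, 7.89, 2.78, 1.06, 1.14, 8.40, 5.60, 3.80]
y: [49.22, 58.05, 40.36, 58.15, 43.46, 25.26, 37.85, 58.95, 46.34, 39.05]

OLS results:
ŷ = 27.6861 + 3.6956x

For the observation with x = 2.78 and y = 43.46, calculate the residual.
Residual = 5.5001

The residual is the difference between the actual value and the predicted value:

Residual = y - ŷ

Step 1: Calculate predicted value
ŷ = 27.6861 + 3.6956 × 2.78
ŷ = 37.9599

Step 2: Calculate residual
Residual = 43.46 - 37.9599
Residual = 5.5001

Sign check: y > ŷ, so the point is above the line and the fit underestimates here.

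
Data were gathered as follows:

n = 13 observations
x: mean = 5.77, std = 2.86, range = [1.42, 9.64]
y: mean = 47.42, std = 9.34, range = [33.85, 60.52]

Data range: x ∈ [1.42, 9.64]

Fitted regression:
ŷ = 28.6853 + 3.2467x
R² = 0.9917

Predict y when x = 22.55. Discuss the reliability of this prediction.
ŷ = 101.8984, but this is extrapolation (above the data range [1.42, 9.64]) and may be unreliable.

Prediction calculation:
ŷ = 28.6853 + 3.2467 × 22.55
ŷ = 101.8984

Reliability:
- Data range: x ∈ [1.42, 9.64]
- Prediction point: x = 22.55 is 12.91 units above the observed range → this is EXTRAPOLATION, not interpolation

Why that matters here:
- Real relationships often flatten, saturate, or turn nonlinear at extremes
- There are no observations near this x to validate the fitted line there

Report the number if required, but flag clearly that it is an extrapolation.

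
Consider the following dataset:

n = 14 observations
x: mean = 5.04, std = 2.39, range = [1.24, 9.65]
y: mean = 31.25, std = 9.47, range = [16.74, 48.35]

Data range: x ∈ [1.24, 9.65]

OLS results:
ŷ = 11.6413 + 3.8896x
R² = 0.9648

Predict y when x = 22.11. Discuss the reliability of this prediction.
ŷ = 97.6404 (extrapolation — x = 22.11 lies outside [1.24, 9.65], so reliability is low).

Prediction calculation:
ŷ = 11.6413 + 3.8896 × 22.11
ŷ = 97.6404

Reliability:
- Data range: x ∈ [1.24, 9.65]
- Prediction point: x = 22.11 is 12.46 units above the observed range → this is EXTRAPOLATION, not interpolation

Why that matters here:
- There are no observations near this x to validate the fitted line there
- The linear relationship may not hold outside the observed range
- R² describes fit only over the sampled x values; it says nothing about behaviour beyond them

A defensible statement: 'if the linear trend continued to x = 22.11, y would be about 97.6404' — the premise is untested.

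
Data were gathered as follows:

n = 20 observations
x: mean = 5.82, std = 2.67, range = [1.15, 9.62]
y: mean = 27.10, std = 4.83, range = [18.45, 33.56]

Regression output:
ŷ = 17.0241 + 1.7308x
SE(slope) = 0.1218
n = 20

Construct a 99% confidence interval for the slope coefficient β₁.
The 99% CI for β₁ is (1.3802, 2.0814)

Confidence interval for the slope:

The 99% CI for β₁ is: β̂₁ ± t*(α/2, n-2) × SE(β̂₁)

Step 1: Find critical t-value
- Confidence level = 0.99
- Degrees of freedom = n - 2 = 20 - 2 = 18
- t*(α/2, 18) = 2.8784

Step 2: Calculate margin of error
Margin = 2.8784 × 0.1218 = 0.3506

Step 3: Construct interval
CI = 1.7308 ± 0.3506
CI = (1.3802, 2.0814)

Interpretation: each one-unit increase in x is associated with a change in mean y of between 1.3802 and 2.0814, with 99% confidence.
Since 0 is outside the interval, a two-sided test at α = 0.01 would reject H₀: β₁ = 0.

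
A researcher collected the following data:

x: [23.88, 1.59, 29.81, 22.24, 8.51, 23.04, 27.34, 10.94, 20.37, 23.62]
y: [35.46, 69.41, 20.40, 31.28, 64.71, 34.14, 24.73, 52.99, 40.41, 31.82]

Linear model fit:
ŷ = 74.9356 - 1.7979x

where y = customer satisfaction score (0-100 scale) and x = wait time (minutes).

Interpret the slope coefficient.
On average, satisfaction score is about 1.7979 points lower for every extra minute of wait time.

β₁ = -1.7979 is the change in predicted satisfaction score (points) per additional minute of wait time.

Interpretation:
- Wait time up by 1 minute → predicted satisfaction score decreases by 1.7979 points
- This is a linear approximation: the same per-unit change is assumed across the whole observed x range

(β₀ = 74.9356 is the fitted value at x = 0 and is not part of the slope interpretation.)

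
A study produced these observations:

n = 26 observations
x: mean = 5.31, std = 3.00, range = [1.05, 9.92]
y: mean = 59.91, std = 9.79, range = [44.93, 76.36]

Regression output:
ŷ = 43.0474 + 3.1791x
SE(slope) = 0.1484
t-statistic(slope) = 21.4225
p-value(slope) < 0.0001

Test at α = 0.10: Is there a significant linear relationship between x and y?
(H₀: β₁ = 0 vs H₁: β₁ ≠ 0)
p-value < 0.0001 < α = 0.10, so we reject H₀. The relationship is significant.

Hypothesis test for the slope coefficient:

H₀: β₁ = 0 (no linear relationship)
H₁: β₁ ≠ 0 (linear relationship exists)

Test statistic: t = β̂₁ / SE(β̂₁) = 3.1791 / 0.1484 = 21.4225

The p-value (<0.0001) is the probability, under H₀, of a t-statistic at least as extreme as |t| = 21.4225 (two-sided, df = n − 2 = 24).

Decision rule: reject H₀ if p-value < α.
p-value < 0.0001 < α = 0.10 → reject H₀.

There is sufficient evidence at the 10% significance level to conclude that a linear relationship exists between x and y.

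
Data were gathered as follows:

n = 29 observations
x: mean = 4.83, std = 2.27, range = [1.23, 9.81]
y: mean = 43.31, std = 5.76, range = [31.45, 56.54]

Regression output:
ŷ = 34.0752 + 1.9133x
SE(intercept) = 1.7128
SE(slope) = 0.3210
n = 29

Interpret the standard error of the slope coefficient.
SE(β̂₁) = 0.3210 is the estimated standard deviation of the slope estimate across repeated samples; relative to β̂₁ = 1.9133 that is 16.8%, a precise estimate.

SE(β̂₁) = 0.3210 says: if we drew many samples of n = 29 from the same population and refit each time, the fitted slopes would scatter with a standard deviation of roughly 0.3210 around the true β₁.

Relative precision:
- SE / |β̂₁| = 0.3210 / 1.9133 = 16.8%
- Rule of thumb (under 20%: precise; 20% to under 50%: moderately precise; 50% or more: imprecise) → precise

Rough 95% range (±2 SE): 1.9133 ± 0.6420 → (1.2713, 2.5553).

What drives SE(β̂₁): larger n (here n = 29) → smaller SE; more residual scatter → larger SE; wider spread of x values → smaller SE.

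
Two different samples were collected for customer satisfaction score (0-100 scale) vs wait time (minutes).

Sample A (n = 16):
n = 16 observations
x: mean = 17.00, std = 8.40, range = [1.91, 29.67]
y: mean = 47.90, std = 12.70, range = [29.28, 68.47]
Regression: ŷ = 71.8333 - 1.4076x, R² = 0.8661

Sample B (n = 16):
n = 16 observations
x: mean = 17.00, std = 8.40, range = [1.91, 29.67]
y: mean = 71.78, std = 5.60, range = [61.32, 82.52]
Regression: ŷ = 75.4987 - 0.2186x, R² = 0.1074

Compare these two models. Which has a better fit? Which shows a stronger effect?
Model A has the better fit (R² = 0.8661 vs 0.1074). Model A shows the stronger effect (|β₁| = 1.4076 vs 0.2186).

Model Comparison:

Which explains more variance? (R²)
- Model A: R² = 0.8661 → 86.61% of variance in satisfaction score explained
- Model B: R² = 0.1074 → 10.74% of variance in satisfaction score explained
- 0.8661 > 0.1074 → Model A has the better fit

Which has the larger per-minute effect? (|β₁|)
- Model A: β₁ = -1.4076 → predicted satisfaction score falls 1.4076 points per additional minute of wait time
- Model B: β₁ = -0.2186 → predicted satisfaction score falls 0.2186 points per additional minute of wait time
- |-1.4076| > |-0.2186| → Model A shows the stronger marginal effect

Notes:
- A better fit (higher R²) doesn't necessarily mean a more important relationship.
- A steeper slope doesn't make a better model if the scatter around the line is large.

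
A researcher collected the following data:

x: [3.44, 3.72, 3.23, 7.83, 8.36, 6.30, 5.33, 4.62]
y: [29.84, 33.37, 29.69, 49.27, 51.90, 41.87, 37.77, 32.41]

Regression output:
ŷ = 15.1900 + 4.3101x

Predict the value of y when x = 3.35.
ŷ = 29.6288

Plug x = 3.35 into the fitted line:

ŷ = 15.1900 + 4.3101 × 3.35
ŷ = 15.1900 + 14.4388
ŷ = 29.6288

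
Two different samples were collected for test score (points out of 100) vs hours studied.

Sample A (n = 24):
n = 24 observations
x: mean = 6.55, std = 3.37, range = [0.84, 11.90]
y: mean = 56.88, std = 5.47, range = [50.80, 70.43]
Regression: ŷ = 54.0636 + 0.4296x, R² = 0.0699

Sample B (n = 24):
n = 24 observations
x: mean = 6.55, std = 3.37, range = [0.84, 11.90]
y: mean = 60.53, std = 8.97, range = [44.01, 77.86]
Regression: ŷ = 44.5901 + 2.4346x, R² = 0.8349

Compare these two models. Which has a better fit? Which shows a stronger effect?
Model B has the better fit (R² = 0.8349 vs 0.0699). Model B shows the stronger effect (|β₁| = 2.4346 vs 0.4296).

Model Comparison:

Goodness of fit (R²):
- Model A: R² = 0.0699 → 6.99% of variance in test score explained
- Model B: R² = 0.8349 → 83.49% of variance in test score explained
- 0.8349 > 0.0699 → Model B has the better fit

Which has the larger per-hour effect? (|β₁|)
- Model A: β₁ = 0.4296 → predicted test score rises 0.4296 points per additional hour of study time
- Model B: β₁ = 2.4346 → predicted test score rises 2.4346 points per additional hour of study time
- |0.4296| < |2.4346| → Model B shows the stronger marginal effect

Note: A better fit (higher R²) doesn't necessarily mean a more important relationship.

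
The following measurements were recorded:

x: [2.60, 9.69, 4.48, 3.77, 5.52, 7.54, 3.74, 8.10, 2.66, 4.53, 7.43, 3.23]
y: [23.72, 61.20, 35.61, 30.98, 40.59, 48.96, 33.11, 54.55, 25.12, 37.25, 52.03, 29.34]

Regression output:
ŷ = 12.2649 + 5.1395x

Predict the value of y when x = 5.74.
ŷ = 41.7656

Plug x = 5.74 into the fitted line:

ŷ = 12.2649 + 5.1395 × 5.74
ŷ = 12.2649 + 29.5007
ŷ = 41.7656

This is the fitted mean response at that x — an individual observation would come with a wider prediction interval.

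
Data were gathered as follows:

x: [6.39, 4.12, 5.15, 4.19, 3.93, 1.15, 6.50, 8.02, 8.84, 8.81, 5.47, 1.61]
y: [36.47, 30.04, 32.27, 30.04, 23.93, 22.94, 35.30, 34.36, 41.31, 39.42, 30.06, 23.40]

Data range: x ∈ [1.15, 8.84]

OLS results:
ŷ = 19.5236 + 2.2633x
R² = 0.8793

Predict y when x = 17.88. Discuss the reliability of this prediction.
The equation gives ŷ = 59.9914; however x = 17.88 is 9.04 units above the observed range, so this extrapolated value should not be trusted.

Prediction calculation:
ŷ = 19.5236 + 2.2633 × 17.88
ŷ = 59.9914

Reliability:
- Data range: x ∈ [1.15, 8.84]
- Prediction point: x = 17.88 is 9.04 units above the observed range → this is EXTRAPOLATION, not interpolation

Why that matters here:
- Real relationships often flatten, saturate, or turn nonlinear at extremes
- The standard error of prediction grows with (x − x̄)², and x = 17.88 is far from x̄ = 5.35
- The linear relationship may not hold outside the observed range

Report the number if required, but flag clearly that it is an extrapolation.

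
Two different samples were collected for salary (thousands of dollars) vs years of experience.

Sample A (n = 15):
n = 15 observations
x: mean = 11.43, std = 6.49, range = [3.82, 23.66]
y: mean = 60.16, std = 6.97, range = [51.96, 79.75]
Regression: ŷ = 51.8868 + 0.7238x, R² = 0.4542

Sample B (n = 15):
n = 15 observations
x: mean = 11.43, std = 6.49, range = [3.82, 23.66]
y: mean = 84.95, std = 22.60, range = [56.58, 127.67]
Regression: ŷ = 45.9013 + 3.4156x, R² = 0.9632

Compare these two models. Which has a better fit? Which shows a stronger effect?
Model B has the better fit (R² = 0.9632 vs 0.4542). Model B shows the stronger effect (|β₁| = 3.4156 vs 0.7238).

Model Comparison:

Fit — compare R²:
- Model A: R² = 0.4542 → 45.42% of variance in salary explained
- Model B: R² = 0.9632 → 96.32% of variance in salary explained
- 0.9632 > 0.4542 → Model B has the better fit

Effect size (slope magnitude):
- Model A: β₁ = 0.7238 → predicted salary rises 0.7238 thousand dollars per additional year of experience
- Model B: β₁ = 3.4156 → predicted salary rises 3.4156 thousand dollars per additional year of experience
- |0.7238| < |3.4156| → Model B shows the stronger marginal effect

Notes:
- The two samples could reflect different populations, time periods, or measurement quality.
- A steeper slope doesn't make a better model if the scatter around the line is large.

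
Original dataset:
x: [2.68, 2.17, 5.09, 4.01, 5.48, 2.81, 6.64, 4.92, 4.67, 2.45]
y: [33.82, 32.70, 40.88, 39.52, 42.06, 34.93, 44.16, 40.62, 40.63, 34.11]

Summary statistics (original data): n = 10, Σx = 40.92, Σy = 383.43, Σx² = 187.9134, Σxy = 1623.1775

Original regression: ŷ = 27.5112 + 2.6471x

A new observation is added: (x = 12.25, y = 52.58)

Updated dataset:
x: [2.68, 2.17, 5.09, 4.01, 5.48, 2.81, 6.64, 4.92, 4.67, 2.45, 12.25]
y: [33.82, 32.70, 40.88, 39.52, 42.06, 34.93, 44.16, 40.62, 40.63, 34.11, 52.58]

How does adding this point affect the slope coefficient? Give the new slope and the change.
New slope β₁ = 1.9731 versus 2.6471 before: a change of -0.6740 (-25.5%).

The new point has HIGH LEVERAGE: x = 12.25 is far from the original mean x̄ = 40.92/10 ≈ 4.09 (original range [2.17, 6.64]).

Step 1: Update the sums with the new point (n goes from 10 to 11)
Σx  = 40.92 + 12.25 = 53.17
Σy  = 383.43 + 52.58 = 436.01
Σx² = 187.9134 + 12.25² = 187.9134 + 150.0625 = 337.9759
Σxy = 1623.1775 + 12.25×52.58 = 1623.1775 + 644.1050 = 2267.2825

Step 2: Recompute the slope with b₁ = (nΣxy − ΣxΣy) / (nΣx² − (Σx)²)
Numerator   = 11×2267.2825 − 53.17×436.01 = 24940.1075 − 23182.6517 = 1757.4558
Denominator = 11×337.9759 − 53.17² = 3717.7349 − 2827.0489 = 890.6860
b₁(new) = 1757.4558 / 890.6860 = 1.9731

(Same formula on the original sums: (10×1623.1775 − 40.92×383.43) / (10×187.9134 − 40.92²) = 541.8194 / 204.6876 = 2.6471, matching the given fit.)

Step 3: Change in slope
Δβ₁ = 1.9731 − 2.6471 = -0.6740
Relative change = -0.6740 / 2.6471 × 100% = -25.5%
→ the slope decreases when the point is added.

Because the point sits below the extension of the original line at a high-leverage x, it tilts the fit down.
In practice: investigate whether it comes from the same population as the rest of the sample.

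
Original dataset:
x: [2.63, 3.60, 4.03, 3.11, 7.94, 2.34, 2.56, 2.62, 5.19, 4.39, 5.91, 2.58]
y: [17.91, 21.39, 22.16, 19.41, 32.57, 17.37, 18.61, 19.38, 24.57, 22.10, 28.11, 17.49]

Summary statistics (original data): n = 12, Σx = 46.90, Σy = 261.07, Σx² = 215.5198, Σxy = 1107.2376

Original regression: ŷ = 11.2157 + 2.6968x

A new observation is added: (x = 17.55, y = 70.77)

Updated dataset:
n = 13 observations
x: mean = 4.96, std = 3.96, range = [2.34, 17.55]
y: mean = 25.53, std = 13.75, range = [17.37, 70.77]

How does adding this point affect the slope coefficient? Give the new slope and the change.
The slope changes from 2.6968 to 3.4514 (change of +0.7546, or +28.0%).

x = 17.55 lies well outside the original x-range [2.34, 7.94] (x̄ ≈ 3.91), so this observation has high leverage and can move the slope substantially.

Step 1: Update the sums with the new point (n goes from 12 to 13)
Σx  = 46.90 + 17.55 = 64.45
Σy  = 261.07 + 70.77 = 331.84
Σx² = 215.5198 + 17.55² = 215.5198 + 308.0025 = 523.5223
Σxy = 1107.2376 + 17.55×70.77 = 1107.2376 + 1242.0135 = 2349.2511

Step 2: Recompute the slope with b₁ = (nΣxy − ΣxΣy) / (nΣx² − (Σx)²)
Numerator   = 13×2349.2511 − 64.45×331.84 = 30540.2643 − 21387.0880 = 9153.1763
Denominator = 13×523.5223 − 64.45² = 6805.7899 − 4153.8025 = 2651.9874
b₁(new) = 9153.1763 / 2651.9874 = 3.4514

(Same formula on the original sums: (12×1107.2376 − 46.90×261.07) / (12×215.5198 − 46.90²) = 1042.6682 / 386.6276 = 2.6968, matching the given fit.)

Step 3: Change in slope
Δβ₁ = 3.4514 − 2.6968 = +0.7546
Relative change = +0.7546 / 2.6968 × 100% = +28.0%
→ the slope increases when the point is added.

Because the point sits above the extension of the original line at a high-leverage x, it tilts the fit up.
In practice: examine leverage (hᵢ) and Cook's distance rather than deleting it automatically.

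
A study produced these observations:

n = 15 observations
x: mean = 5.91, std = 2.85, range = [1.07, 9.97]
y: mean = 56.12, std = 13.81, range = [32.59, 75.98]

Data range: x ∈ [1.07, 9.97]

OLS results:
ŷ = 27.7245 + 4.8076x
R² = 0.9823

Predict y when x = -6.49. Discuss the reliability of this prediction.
ŷ = -3.4768 (extrapolation — x = -6.49 lies outside [1.07, 9.97], so reliability is low).

Prediction calculation:
ŷ = 27.7245 + 4.8076 × (-6.49)
ŷ = -3.4768

Reliability:
- Data range: x ∈ [1.07, 9.97]
- Prediction point: x = -6.49 is 7.56 units below the observed range → this is EXTRAPOLATION, not interpolation

Why that matters here:
- The linear relationship may not hold outside the observed range
- R² describes fit only over the sampled x values; it says nothing about behaviour beyond them

Report the number if required, but flag clearly that it is an extrapolation.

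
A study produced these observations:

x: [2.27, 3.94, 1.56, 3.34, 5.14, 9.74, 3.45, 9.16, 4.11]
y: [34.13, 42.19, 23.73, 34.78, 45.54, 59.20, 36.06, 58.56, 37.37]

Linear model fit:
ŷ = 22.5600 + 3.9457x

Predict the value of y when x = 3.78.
ŷ = 37.4747

Plug x = 3.78 into the fitted line:

ŷ = 22.5600 + 3.9457 × 3.78
ŷ = 22.5600 + 14.9147
ŷ = 37.4747

This is a point prediction; actual observations scatter around it by roughly the residual standard deviation.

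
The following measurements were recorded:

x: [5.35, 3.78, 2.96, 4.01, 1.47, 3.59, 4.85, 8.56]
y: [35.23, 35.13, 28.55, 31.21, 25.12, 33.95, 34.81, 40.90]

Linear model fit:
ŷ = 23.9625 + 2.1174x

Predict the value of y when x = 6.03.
ŷ = 36.7304

Plug x = 6.03 into the fitted line:

ŷ = 23.9625 + 2.1174 × 6.03
ŷ = 23.9625 + 12.7679
ŷ = 36.7304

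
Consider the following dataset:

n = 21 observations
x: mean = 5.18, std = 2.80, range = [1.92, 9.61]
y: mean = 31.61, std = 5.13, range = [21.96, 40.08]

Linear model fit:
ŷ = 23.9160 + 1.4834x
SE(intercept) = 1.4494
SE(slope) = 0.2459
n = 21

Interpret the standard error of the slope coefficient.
SE(β̂₁) = 0.2459 is the estimated standard deviation of the slope estimate across repeated samples; relative to β̂₁ = 1.4834 that is 16.6%, a precise estimate.

SE(β̂₁) = s / √Sxx, where s is the residual standard deviation and Sxx = Σ(x − x̄)². It is the yardstick for how far β̂₁ = 1.4834 could plausibly be from the true slope.

Relative precision:
- SE / |β̂₁| = 0.2459 / 1.4834 = 16.6%
- Rule of thumb (under 20%: precise; 20% to under 50%: moderately precise; 50% or more: imprecise) → precise

Link to the t-test: t = β̂₁ / SE(β̂₁) = 1.4834 / 0.2459 = 6.0325, the statistic for H₀: β₁ = 0.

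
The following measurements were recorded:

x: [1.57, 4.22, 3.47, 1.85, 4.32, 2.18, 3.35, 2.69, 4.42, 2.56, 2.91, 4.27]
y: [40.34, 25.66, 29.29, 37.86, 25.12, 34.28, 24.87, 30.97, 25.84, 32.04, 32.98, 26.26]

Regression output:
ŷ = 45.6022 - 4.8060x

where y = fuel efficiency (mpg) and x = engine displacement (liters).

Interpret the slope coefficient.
An increase of one liter in engine displacement is associated with a 4.8060 mpg decrease in predicted fuel efficiency.

The slope coefficient β₁ = -4.8060 represents the marginal effect of engine displacement on fuel efficiency.

Interpretation:
- Engine displacement up by 1 liter → predicted fuel efficiency decreases by 4.8060 mpg
- The effect is assumed constant over the observed range of x (linearity)
- The slope describes association in these data, not necessarily a causal effect

The intercept β₀ = 45.6022 is the predicted fuel efficiency when engine displacement = 0; since the smallest observed x is 1.57, this is an extrapolation and mainly anchors the line.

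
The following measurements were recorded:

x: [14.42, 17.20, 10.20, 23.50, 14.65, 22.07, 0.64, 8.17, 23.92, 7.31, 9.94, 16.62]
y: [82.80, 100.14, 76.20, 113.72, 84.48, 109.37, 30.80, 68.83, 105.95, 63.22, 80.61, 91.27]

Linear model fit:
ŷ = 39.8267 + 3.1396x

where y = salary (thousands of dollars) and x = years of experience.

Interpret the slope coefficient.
On average, salary is about 3.1396 thousand dollars higher for every extra year of experience.

β₁ = 3.1396 is the change in predicted salary (thousand dollars) per additional year of experience.

Interpretation:
- Experience up by 1 year → predicted salary increases by 3.1396 thousand dollars
- The effect is assumed constant over the observed range of x (linearity)
- The slope describes association in these data, not necessarily a causal effect

The intercept β₀ = 39.8267 is the predicted salary when experience = 0; since the smallest observed x is 0.64, this is an extrapolation and mainly anchors the line.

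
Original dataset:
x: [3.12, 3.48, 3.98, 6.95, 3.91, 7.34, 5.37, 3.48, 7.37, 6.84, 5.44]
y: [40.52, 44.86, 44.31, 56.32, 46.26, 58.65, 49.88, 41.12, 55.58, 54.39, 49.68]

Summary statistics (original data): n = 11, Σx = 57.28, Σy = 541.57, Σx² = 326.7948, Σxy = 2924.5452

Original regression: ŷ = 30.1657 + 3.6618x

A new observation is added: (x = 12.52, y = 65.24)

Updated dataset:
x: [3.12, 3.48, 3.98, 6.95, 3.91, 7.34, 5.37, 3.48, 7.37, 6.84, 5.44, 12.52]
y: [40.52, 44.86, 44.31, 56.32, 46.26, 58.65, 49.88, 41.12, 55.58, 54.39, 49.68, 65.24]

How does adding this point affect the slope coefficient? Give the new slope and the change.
New slope β₁ = 2.7306 versus 3.6618 before: a change of -0.9312 (-25.4%).

x = 12.52 lies well outside the original x-range [3.12, 7.37] (x̄ ≈ 5.21), so this observation has high leverage and can move the slope substantially.

Step 1: Update the sums with the new point (n goes from 11 to 12)
Σx  = 57.28 + 12.52 = 69.80
Σy  = 541.57 + 65.24 = 606.81
Σx² = 326.7948 + 12.52² = 326.7948 + 156.7504 = 483.5452
Σxy = 2924.5452 + 12.52×65.24 = 2924.5452 + 816.8048 = 3741.3500

Step 2: Recompute the slope with b₁ = (nΣxy − ΣxΣy) / (nΣx² − (Σx)²)
Numerator   = 12×3741.3500 − 69.80×606.81 = 44896.2000 − 42355.3380 = 2540.8620
Denominator = 12×483.5452 − 69.80² = 5802.5424 − 4872.0400 = 930.5024
b₁(new) = 2540.8620 / 930.5024 = 2.7306

(Same formula on the original sums: (11×2924.5452 − 57.28×541.57) / (11×326.7948 − 57.28²) = 1148.8676 / 313.7444 = 3.6618, matching the given fit.)

Step 3: Change in slope
Δβ₁ = 2.7306 − 3.6618 = -0.9312
Relative change = -0.9312 / 3.6618 × 100% = -25.4%
→ the slope decreases when the point is added.

A high-leverage point only changes the slope if it is off the original line; here y = 65.24 is below the original trend, so the slope decreases.
In practice: check such a point for data-entry or measurement error; refit with and without it and report both if conclusions differ.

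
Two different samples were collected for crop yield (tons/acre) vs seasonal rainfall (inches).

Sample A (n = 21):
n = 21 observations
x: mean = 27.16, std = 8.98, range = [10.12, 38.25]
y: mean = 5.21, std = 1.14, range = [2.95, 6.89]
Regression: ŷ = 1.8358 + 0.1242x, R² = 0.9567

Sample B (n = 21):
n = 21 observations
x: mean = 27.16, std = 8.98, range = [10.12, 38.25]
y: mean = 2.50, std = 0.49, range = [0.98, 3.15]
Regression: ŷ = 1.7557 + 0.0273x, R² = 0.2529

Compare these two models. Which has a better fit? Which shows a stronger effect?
Model A has the better fit (R² = 0.9567 vs 0.2529). Model A shows the stronger effect (|β₁| = 0.1242 vs 0.0273).

Model Comparison:

Goodness of fit (R²):
- Model A: R² = 0.9567 → 95.67% of variance in crop yield explained
- Model B: R² = 0.2529 → 25.29% of variance in crop yield explained
- 0.9567 > 0.2529 → Model A has the better fit

Which has the larger per-inch effect? (|β₁|)
- Model A: β₁ = 0.1242 → predicted crop yield rises 0.1242 tons/acre per additional inch of rainfall
- Model B: β₁ = 0.0273 → predicted crop yield rises 0.0273 tons/acre per additional inch of rainfall
- |0.1242| > |0.0273| → Model A shows the stronger marginal effect

Notes:
- The two samples could reflect different populations, time periods, or measurement quality.
- R² measures how tightly points cluster around the line; β₁ measures how steep the line is — they answer different questions.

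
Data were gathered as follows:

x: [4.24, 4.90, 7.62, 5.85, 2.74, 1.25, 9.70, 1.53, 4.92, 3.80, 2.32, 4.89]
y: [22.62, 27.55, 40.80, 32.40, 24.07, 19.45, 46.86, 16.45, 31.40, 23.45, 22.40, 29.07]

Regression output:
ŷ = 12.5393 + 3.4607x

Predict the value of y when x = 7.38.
ŷ = 38.0793

To predict y for x = 7.38, substitute into the regression equation:

ŷ = 12.5393 + 3.4607 × 7.38
ŷ = 12.5393 + 25.5400
ŷ = 38.0793

This is the fitted mean response at that x — an individual observation would come with a wider prediction interval.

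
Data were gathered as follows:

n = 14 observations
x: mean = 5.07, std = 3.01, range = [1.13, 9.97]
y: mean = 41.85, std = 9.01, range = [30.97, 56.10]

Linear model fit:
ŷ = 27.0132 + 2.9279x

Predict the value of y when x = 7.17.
ŷ = 48.0062

x = 7.17 lies inside the observed range [1.13, 9.97], so the fitted equation applies directly:

ŷ = 27.0132 + 2.9279 × 7.17
ŷ = 27.0132 + 20.9930
ŷ = 48.0062

This is a point prediction; actual observations scatter around it by roughly the residual standard deviation.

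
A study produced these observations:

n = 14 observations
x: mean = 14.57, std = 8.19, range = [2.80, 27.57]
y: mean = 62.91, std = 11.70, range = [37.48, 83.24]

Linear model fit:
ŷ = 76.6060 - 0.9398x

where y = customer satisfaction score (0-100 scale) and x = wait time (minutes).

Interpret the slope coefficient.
For each additional minute of wait time, predicted satisfaction score decreases by approximately 0.9398 points.

The slope coefficient β₁ = -0.9398 represents the marginal effect of wait time on satisfaction score.

Interpretation:
- Wait time up by 1 minute → predicted satisfaction score decreases by 0.9398 points
- This is a linear approximation: the same per-unit change is assumed across the whole observed x range
- The sign (−) gives the direction; the magnitude 0.9398 gives the size of the effect per minute

(β₀ = 76.6060 is the fitted value at x = 0 and is not part of the slope interpretation.)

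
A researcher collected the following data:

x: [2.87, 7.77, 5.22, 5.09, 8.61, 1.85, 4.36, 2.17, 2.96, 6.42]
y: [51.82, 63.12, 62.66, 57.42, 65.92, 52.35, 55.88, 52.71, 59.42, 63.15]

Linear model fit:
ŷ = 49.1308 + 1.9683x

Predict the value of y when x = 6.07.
ŷ = 61.0784

x = 6.07 lies inside the observed range [1.85, 8.61], so the fitted equation applies directly:

ŷ = 49.1308 + 1.9683 × 6.07
ŷ = 49.1308 + 11.9476
ŷ = 61.0784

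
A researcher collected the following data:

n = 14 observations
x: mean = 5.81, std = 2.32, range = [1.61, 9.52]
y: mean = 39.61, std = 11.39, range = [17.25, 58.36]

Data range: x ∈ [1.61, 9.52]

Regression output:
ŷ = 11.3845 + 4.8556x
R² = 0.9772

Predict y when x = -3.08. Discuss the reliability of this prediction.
The equation gives ŷ = -3.5707; however x = -3.08 is 4.69 units below the observed range, so this extrapolated value should not be trusted.

Prediction calculation:
ŷ = 11.3845 + 4.8556 × (-3.08)
ŷ = -3.5707

Reliability:
- Data range: x ∈ [1.61, 9.52]
- Prediction point: x = -3.08 is 4.69 units below the observed range → this is EXTRAPOLATION, not interpolation

Why that matters here:
- Real relationships often flatten, saturate, or turn nonlinear at extremes
- The standard error of prediction grows with (x − x̄)², and x = -3.08 is far from x̄ = 5.81

The R² = 0.9772 only validates the fit within [1.61, 9.52]; treat ŷ = -3.5707 with caution.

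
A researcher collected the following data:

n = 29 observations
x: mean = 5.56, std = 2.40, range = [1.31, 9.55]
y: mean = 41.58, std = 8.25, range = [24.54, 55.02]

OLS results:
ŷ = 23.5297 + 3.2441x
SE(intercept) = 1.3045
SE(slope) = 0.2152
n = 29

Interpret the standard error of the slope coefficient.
SE(β̂₁) = 0.2152 is the estimated standard deviation of the slope estimate across repeated samples; relative to β̂₁ = 3.2441 that is 6.6%, a precise estimate.

SE(β̂₁) = s / √Sxx, where s is the residual standard deviation and Sxx = Σ(x − x̄)². It is the yardstick for how far β̂₁ = 3.2441 could plausibly be from the true slope.

Relative precision:
- SE / |β̂₁| = 0.2152 / 3.2441 = 6.6%
- Rule of thumb (under 20%: precise; 20% to under 50%: moderately precise; 50% or more: imprecise) → precise

Rough 95% range (±2 SE): 3.2441 ± 0.4304 → (2.8137, 3.6745).

What drives SE(β̂₁): larger n (here n = 29) → smaller SE.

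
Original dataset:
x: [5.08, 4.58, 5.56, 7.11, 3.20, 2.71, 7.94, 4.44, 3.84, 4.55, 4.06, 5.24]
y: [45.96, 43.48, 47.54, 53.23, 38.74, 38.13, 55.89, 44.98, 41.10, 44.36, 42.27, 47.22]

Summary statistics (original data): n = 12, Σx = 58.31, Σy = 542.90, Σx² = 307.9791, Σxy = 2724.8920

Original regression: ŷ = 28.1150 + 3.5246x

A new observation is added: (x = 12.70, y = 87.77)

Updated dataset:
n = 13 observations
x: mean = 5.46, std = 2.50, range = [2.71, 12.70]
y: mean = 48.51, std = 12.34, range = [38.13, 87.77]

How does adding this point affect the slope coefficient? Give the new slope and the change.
New slope β₁ = 4.8489 versus 3.5246 before: a change of +1.3243 (+37.6%).

The new point has HIGH LEVERAGE: x = 12.70 is far from the original mean x̄ = 58.31/12 ≈ 4.86 (original range [2.71, 7.94]).

Step 1: Update the sums with the new point (n goes from 12 to 13)
Σx  = 58.31 + 12.70 = 71.01
Σy  = 542.90 + 87.77 = 630.67
Σx² = 307.9791 + 12.70² = 307.9791 + 161.2900 = 469.2691
Σxy = 2724.8920 + 12.70×87.77 = 2724.8920 + 1114.6790 = 3839.5710

Step 2: Recompute the slope with b₁ = (nΣxy − ΣxΣy) / (nΣx² − (Σx)²)
Numerator   = 13×3839.5710 − 71.01×630.67 = 49914.4230 − 44783.8767 = 5130.5463
Denominator = 13×469.2691 − 71.01² = 6100.4983 − 5042.4201 = 1058.0782
b₁(new) = 5130.5463 / 1058.0782 = 4.8489

(Same formula on the original sums: (12×2724.8920 − 58.31×542.90) / (12×307.9791 − 58.31²) = 1042.2050 / 295.6931 = 3.5246, matching the given fit.)

Step 3: Change in slope
Δβ₁ = 4.8489 − 3.5246 = +1.3243
Relative change = +1.3243 / 3.5246 × 100% = +37.6%
→ the slope increases when the point is added.

A high-leverage point only changes the slope if it is off the original line; here y = 87.77 is above the original trend, so the slope increases.
In practice: check such a point for data-entry or measurement error.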